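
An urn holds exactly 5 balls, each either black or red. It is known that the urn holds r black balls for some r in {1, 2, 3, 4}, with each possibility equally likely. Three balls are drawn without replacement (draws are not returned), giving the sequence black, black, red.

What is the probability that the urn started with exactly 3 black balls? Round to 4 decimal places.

0.4000

The likelihood of the observed sequence under each hypothesis: P(data | r = 1) = (1/5)(0/4) = 0; P(data | r = 2) = (2/5)(1/4)(3/3) = 1/10; P(data | r = 3) = (3/5)(2/4)(2/3) = 1/5; P(data | r = 4) = (4/5)(3/4)(1/3) = 1/5.
Multiplying each by its prior: 1/4 · 0 = 0, 1/4 · 1/10 = 1/40, 1/4 · 1/5 = 1/20, 1/4 · 1/5 = 1/20; summing to 1/8.
Hence P(r = 3 | data) = (1/20) / (1/8) = 2/5.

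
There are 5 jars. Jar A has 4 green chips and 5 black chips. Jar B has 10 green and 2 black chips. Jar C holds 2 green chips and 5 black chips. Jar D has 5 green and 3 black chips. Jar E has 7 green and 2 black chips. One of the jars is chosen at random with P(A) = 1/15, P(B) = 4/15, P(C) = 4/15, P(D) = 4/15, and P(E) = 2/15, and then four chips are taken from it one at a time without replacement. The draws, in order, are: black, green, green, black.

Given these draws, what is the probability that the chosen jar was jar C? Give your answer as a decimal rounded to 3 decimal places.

The likelihood of the observed sequence under each hypothesis: P(data | jar A) = (5/9)(4/8)(3/7)(4/6) = 0.079365; P(data | jar B) = (2/12)(10/11)(9/10)(1/9) = 0.015152; P(data | jar C) = (5/7)(2/6)(1/5)(4/4) = 0.047619; P(data | jar D) = (3/8)(5/7)(4/6)(2/5) = 0.071429; P(data | jar E) = (2/9)(7/8)(6/7)(1/6) = 0.027778.
The prior-weighted likelihoods are 1/15 · 0.079365 = 0.005291, 4/15 · 0.015152 = 0.0040404, 4/15 · 0.047619 = 0.012698, 4/15 · 0.071429 = 0.019048, 2/15 · 0.027778 = 0.0037037; summing to 0.044781.
Therefore the posterior P(jar C | data) = (0.012698) / (0.044781) = 0.28357.

0.284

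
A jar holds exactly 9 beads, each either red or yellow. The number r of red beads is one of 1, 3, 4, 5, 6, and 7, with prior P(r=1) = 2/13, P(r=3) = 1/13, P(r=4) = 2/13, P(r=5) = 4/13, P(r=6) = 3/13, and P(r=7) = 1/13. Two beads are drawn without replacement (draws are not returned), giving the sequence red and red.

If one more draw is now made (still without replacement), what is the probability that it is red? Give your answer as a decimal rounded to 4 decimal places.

Under each hypothesis, the probability of the observed sequence is: P(data | r = 1) = (1/9)(0/8) = 0; P(data | r = 3) = (3/9)(2/8) = 1/12; P(data | r = 4) = (4/9)(3/8) = 1/6; P(data | r = 5) = (5/9)(4/8) = 5/18; P(data | r = 6) = (6/9)(5/8) = 5/12; P(data | r = 7) = (7/9)(6/8) = 7/12.
Weighting by the prior gives 2/13 · 0 = 0, 1/13 · 1/12 = 1/156, 2/13 · 1/6 = 1/39, 4/13 · 5/18 = 10/117, 3/13 · 5/12 = 5/52, 1/13 · 7/12 = 7/156; with total 121/468.
The posterior is then P(r = 1 | data) = 0, P(r = 3 | data) = 3/121, P(r = 4 | data) = 12/121, P(r = 5 | data) = 40/121, P(r = 6 | data) = 45/121, P(r = 7 | data) = 21/121.
The predictive probability is P(red next | data) = (1/7)(3/121) + (2/7)(12/121) + (3/7)(40/121) + (4/7)(45/121) + (5/7)(21/121) = 432/847.

0.5100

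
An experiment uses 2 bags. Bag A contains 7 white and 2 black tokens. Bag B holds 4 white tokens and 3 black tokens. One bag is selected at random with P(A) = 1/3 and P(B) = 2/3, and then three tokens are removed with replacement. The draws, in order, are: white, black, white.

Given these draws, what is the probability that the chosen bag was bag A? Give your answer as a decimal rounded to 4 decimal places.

The likelihood of the observed sequence under each hypothesis: P(data | bag A) = (7/9)(2/9)(7/9) = 0.13443; P(data | bag B) = (4/7)(3/7)(4/7) = 0.13994.
Weighting by the prior gives 1/3 · 0.13443 = 0.04481, 2/3 · 0.13994 = 0.093294; summing to 0.1381.
Therefore the posterior P(bag A | data) = (0.04481) / (0.1381) = 0.32447.

0.3245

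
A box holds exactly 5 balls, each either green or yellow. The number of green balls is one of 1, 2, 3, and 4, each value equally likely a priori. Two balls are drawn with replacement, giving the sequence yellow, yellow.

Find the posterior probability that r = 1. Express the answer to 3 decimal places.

0.533

The likelihood of the observed sequence under each hypothesis: P(data | r = 1) = (4/5)(4/5) = 16/25; P(data | r = 2) = (3/5)(3/5) = 9/25; P(data | r = 3) = (2/5)(2/5) = 4/25; P(data | r = 4) = (1/5)(1/5) = 1/25.
Weighting by the prior gives 1/4 · 16/25 = 4/25, 1/4 · 9/25 = 9/100, 1/4 · 4/25 = 1/25, 1/4 · 1/25 = 1/100; these sum to 3/10.
Therefore the posterior P(r = 1 | data) = (4/25) / (3/10) = 8/15.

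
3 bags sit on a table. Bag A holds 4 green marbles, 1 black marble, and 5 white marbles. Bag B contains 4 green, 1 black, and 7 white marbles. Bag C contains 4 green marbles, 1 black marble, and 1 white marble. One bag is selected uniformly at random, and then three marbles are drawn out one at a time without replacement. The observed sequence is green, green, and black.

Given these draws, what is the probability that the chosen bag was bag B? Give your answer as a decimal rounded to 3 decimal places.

0.072

Under each hypothesis, the probability of the observed sequence is: P(data | bag A) = (4/10)(3/9)(1/8) = 0.016667; P(data | bag B) = (4/12)(3/11)(1/10) = 0.0090909; P(data | bag C) = (4/6)(3/5)(1/4) = 0.1.
The prior-weighted likelihoods are 1/3 · 0.016667 = 0.0055556, 1/3 · 0.0090909 = 0.0030303, 1/3 · 0.1 = 0.033333; with total 0.041919.
So P(bag B | data) = (0.0030303) / (0.041919) = 0.072289.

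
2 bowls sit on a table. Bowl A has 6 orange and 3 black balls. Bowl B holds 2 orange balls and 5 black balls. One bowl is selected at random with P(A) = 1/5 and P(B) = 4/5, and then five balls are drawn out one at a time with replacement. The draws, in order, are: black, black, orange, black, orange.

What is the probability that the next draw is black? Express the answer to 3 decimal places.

0.668

The likelihood of the observed sequence under each hypothesis: P(data | bowl A) = (3/9)(3/9)(6/9)(3/9)(6/9) = 0.016461; P(data | bowl B) = (5/7)(5/7)(2/7)(5/7)(2/7) = 0.02975.
Weighting by the prior gives 1/5 · 0.016461 = 0.0032922, 4/5 · 0.02975 = 0.0238; these sum to 0.027092.
Dividing through by the total gives posterior P(bowl A | data) = 0.12152, P(bowl B | data) = 0.87848.
Averaging over the posterior, P(black next | data) = (1/3)(0.12152) + (5/7)(0.87848) = 0.66799.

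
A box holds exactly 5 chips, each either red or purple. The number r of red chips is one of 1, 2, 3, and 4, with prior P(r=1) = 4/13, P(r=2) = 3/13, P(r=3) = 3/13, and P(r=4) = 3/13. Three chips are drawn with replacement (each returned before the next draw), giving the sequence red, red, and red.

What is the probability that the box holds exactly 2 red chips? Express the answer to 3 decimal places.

0.080

The likelihood of the observed sequence under each hypothesis: P(data | r = 1) = (1/5)(1/5)(1/5) = 0.008; P(data | r = 2) = (2/5)(2/5)(2/5) = 0.064; P(data | r = 3) = (3/5)(3/5)(3/5) = 0.216; P(data | r = 4) = (4/5)(4/5)(4/5) = 0.512.
Weighting by the prior gives 4/13 · 0.008 = 0.0024615, 3/13 · 0.064 = 0.014769, 3/13 · 0.216 = 0.049846, 3/13 · 0.512 = 0.11815; with total 0.18523.
So P(r = 2 | data) = (0.014769) / (0.18523) = 0.079734.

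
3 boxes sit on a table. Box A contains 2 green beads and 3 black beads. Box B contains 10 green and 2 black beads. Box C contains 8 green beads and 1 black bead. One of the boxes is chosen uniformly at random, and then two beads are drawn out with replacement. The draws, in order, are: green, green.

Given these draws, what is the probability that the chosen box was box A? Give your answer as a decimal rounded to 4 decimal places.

0.0973

Under each hypothesis, the probability of the observed sequence is: P(data | box A) = (2/5)(2/5) = 0.16; P(data | box B) = (10/12)(10/12) = 0.69444; P(data | box C) = (8/9)(8/9) = 0.79012.
Multiplying each by its prior: 1/3 · 0.16 = 0.053333, 1/3 · 0.69444 = 0.23148, 1/3 · 0.79012 = 0.26337; summing to 0.54819.
Hence P(box A | data) = (0.053333) / (0.54819) = 0.09729.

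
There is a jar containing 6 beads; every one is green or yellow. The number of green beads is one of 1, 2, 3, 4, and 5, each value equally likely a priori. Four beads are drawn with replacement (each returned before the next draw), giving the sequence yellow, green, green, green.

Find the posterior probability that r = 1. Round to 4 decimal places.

0.0135

Compute the likelihood of the observed sequence for each case: P(data | r = 1) = (5/6)(1/6)(1/6)(1/6) = 0.003858; P(data | r = 2) = (4/6)(2/6)(2/6)(2/6) = 0.024691; P(data | r = 3) = (3/6)(3/6)(3/6)(3/6) = 0.0625; P(data | r = 4) = (2/6)(4/6)(4/6)(4/6) = 0.098765; P(data | r = 5) = (1/6)(5/6)(5/6)(5/6) = 0.096451.
The prior-weighted likelihoods are 1/5 · 0.003858 = 0.0007716, 1/5 · 0.024691 = 0.0049383, 1/5 · 0.0625 = 0.0125, 1/5 · 0.098765 = 0.019753, 1/5 · 0.096451 = 0.01929; summing to 0.057253.
Therefore the posterior P(r = 1 | data) = (0.0007716) / (0.057253) = 0.013477.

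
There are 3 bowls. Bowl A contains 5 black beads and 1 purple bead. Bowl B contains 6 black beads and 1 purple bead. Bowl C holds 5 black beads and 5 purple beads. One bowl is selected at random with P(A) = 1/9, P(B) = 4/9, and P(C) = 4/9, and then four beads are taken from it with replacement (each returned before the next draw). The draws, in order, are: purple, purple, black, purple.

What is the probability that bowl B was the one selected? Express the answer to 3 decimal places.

0.038

The likelihood of the observed sequence under each hypothesis: P(data | bowl A) = (1/6)(1/6)(5/6)(1/6) = 0.003858; P(data | bowl B) = (1/7)(1/7)(6/7)(1/7) = 0.002499; P(data | bowl C) = (5/10)(5/10)(5/10)(5/10) = 0.0625.
Weighting by the prior gives 1/9 · 0.003858 = 0.00042867, 4/9 · 0.002499 = 0.0011106, 4/9 · 0.0625 = 0.027778; with total 0.029317.
By Bayes' rule, P(bowl B | data) = (0.0011106) / (0.029317) = 0.037884.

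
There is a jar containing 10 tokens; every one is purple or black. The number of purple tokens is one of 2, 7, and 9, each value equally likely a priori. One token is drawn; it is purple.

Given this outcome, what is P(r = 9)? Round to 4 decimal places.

Compute the likelihood of this draw for each case: P(data | r = 2) = (2/10) = 1/5; P(data | r = 7) = (7/10) = 7/10; P(data | r = 9) = (9/10) = 9/10.
Multiplying each by its prior: 1/3 · 1/5 = 1/15, 1/3 · 7/10 = 7/30, 1/3 · 9/10 = 3/10; these sum to 3/5.
By Bayes' rule, P(r = 9 | data) = (3/10) / (3/5) = 1/2.

0.5000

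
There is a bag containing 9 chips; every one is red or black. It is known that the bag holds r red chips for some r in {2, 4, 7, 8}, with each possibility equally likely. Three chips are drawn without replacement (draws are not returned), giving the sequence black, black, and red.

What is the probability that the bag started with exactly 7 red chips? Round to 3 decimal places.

For each hypothesis, P(data | H) works out to: P(data | r = 2) = (7/9)(6/8)(2/7) = 0.16667; P(data | r = 4) = (5/9)(4/8)(4/7) = 0.15873; P(data | r = 7) = (2/9)(1/8)(7/7) = 0.027778; P(data | r = 8) = (1/9)(0/8) = 0.
Multiplying each by its prior: 1/4 · 0.16667 = 0.041667, 1/4 · 0.15873 = 0.039683, 1/4 · 0.027778 = 0.0069444, 1/4 · 0 = 0; summing to 0.088294.
Therefore the posterior P(r = 7 | data) = (0.0069444) / (0.088294) = 0.078652.

0.079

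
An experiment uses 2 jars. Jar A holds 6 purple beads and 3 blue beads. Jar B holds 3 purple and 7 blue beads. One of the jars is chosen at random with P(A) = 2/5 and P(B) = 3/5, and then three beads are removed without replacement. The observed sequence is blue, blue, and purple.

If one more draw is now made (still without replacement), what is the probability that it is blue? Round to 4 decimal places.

0.5971

Compute the likelihood of the observed sequence for each case: P(data | jar A) = (3/9)(2/8)(6/7) = 0.071429; P(data | jar B) = (7/10)(6/9)(3/8) = 0.175.
The prior-weighted likelihoods are 2/5 · 0.071429 = 0.028571, 3/5 · 0.175 = 0.105; with total 0.13357.
Normalising, the posterior is P(jar A | data) = 0.2139, P(jar B | data) = 0.7861.
Averaging over the posterior, P(blue next | data) = (1/6)(0.2139) + (5/7)(0.7861) = 0.59715.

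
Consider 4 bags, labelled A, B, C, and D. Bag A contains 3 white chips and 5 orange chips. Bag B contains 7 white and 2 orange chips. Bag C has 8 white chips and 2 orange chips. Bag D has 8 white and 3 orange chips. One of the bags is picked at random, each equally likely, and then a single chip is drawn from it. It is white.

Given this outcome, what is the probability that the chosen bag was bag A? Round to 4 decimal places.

The likelihood of this draw under each hypothesis: P(data | bag A) = (3/8) = 0.375; P(data | bag B) = (7/9) = 0.77778; P(data | bag C) = (8/10) = 0.8; P(data | bag D) = (8/11) = 0.72727.
Multiplying each by its prior: 1/4 · 0.375 = 0.09375, 1/4 · 0.77778 = 0.19444, 1/4 · 0.8 = 0.2, 1/4 · 0.72727 = 0.18182; these sum to 0.67001.
Therefore the posterior P(bag A | data) = (0.09375) / (0.67001) = 0.13992.

0.1399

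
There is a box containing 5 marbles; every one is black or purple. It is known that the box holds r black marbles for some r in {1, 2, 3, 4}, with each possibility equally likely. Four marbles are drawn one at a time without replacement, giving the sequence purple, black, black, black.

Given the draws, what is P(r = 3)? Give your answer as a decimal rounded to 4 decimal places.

0.3333

Compute the likelihood of the observed sequence for each case: P(data | r = 1) = (4/5)(1/4)(0/3) = 0; P(data | r = 2) = (3/5)(2/4)(1/3)(0/2) = 0; P(data | r = 3) = (2/5)(3/4)(2/3)(1/2) = 1/10; P(data | r = 4) = (1/5)(4/4)(3/3)(2/2) = 1/5.
Weighting by the prior gives 1/4 · 0 = 0, 1/4 · 0 = 0, 1/4 · 1/10 = 1/40, 1/4 · 1/5 = 1/20; summing to 3/40.
By Bayes' rule, P(r = 3 | data) = (1/40) / (3/40) = 1/3.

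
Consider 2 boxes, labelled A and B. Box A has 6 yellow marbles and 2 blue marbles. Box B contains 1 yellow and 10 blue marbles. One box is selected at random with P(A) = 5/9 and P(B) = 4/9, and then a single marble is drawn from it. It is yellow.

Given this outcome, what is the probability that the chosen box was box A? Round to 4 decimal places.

0.9116

The likelihood of this draw under each hypothesis: P(data | box A) = (6/8) = 3/4; P(data | box B) = (1/11) = 1/11.
Multiplying each by its prior: 5/9 · 3/4 = 5/12, 4/9 · 1/11 = 4/99; summing to 181/396.
By Bayes' rule, P(box A | data) = (5/12) / (181/396) = 165/181.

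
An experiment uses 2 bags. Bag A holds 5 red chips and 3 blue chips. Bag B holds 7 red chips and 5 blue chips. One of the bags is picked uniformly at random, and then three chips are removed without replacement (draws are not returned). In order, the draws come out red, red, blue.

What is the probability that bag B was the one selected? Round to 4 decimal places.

0.4712

The likelihood of the observed sequence under each hypothesis: P(data | bag A) = (5/8)(4/7)(3/6) = 5/28; P(data | bag B) = (7/12)(6/11)(5/10) = 7/44.
The prior-weighted likelihoods are 1/2 · 5/28 = 5/56, 1/2 · 7/44 = 7/88; summing to 13/77.
Therefore the posterior P(bag B | data) = (7/88) / (13/77) = 49/104.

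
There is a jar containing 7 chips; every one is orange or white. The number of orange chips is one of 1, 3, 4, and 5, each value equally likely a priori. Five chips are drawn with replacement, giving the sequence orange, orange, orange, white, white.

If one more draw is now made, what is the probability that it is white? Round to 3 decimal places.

0.432

The likelihood of the observed sequence under each hypothesis: P(data | r = 1) = (1/7)(1/7)(1/7)(6/7)(6/7) = 0.002142; P(data | r = 3) = (3/7)(3/7)(3/7)(4/7)(4/7) = 0.025704; P(data | r = 4) = (4/7)(4/7)(4/7)(3/7)(3/7) = 0.034271; P(data | r = 5) = (5/7)(5/7)(5/7)(2/7)(2/7) = 0.02975.
Weighting by the prior gives 1/4 · 0.002142 = 0.00053549, 1/4 · 0.025704 = 0.0064259, 1/4 · 0.034271 = 0.0085679, 1/4 · 0.02975 = 0.0074374; with total 0.022967.
Dividing through by the total gives posterior P(r = 1 | data) = 0.023316, P(r = 3 | data) = 0.27979, P(r = 4 | data) = 0.37306, P(r = 5 | data) = 0.32383.
So P(white next | data) = Σ P(white next | H) P(H | data) = (6/7)(0.023316) + (4/7)(0.27979) + (3/7)(0.37306) + (2/7)(0.32383) = 0.43227.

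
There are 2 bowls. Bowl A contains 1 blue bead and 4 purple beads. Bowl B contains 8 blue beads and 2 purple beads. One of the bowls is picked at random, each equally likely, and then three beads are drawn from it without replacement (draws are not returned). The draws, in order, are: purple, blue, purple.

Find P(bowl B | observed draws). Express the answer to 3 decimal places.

For each hypothesis, P(data | H) works out to: P(data | bowl A) = (4/5)(1/4)(3/3) = 1/5; P(data | bowl B) = (2/10)(8/9)(1/8) = 1/45.
The prior-weighted likelihoods are 1/2 · 1/5 = 1/10, 1/2 · 1/45 = 1/90; with total 1/9.
Hence P(bowl B | data) = (1/90) / (1/9) = 1/10.

0.100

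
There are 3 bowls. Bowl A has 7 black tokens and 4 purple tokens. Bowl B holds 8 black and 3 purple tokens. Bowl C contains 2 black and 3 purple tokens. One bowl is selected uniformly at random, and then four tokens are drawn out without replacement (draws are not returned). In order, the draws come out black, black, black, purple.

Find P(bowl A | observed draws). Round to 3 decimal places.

For each hypothesis, P(data | H) works out to: P(data | bowl A) = (7/11)(6/10)(5/9)(4/8) = 7/66; P(data | bowl B) = (8/11)(7/10)(6/9)(3/8) = 7/55; P(data | bowl C) = (2/5)(1/4)(0/3) = 0.
Multiplying each by its prior: 1/3 · 7/66 = 7/198, 1/3 · 7/55 = 7/165, 1/3 · 0 = 0; with total 7/90.
So P(bowl A | data) = (7/198) / (7/90) = 5/11.

0.455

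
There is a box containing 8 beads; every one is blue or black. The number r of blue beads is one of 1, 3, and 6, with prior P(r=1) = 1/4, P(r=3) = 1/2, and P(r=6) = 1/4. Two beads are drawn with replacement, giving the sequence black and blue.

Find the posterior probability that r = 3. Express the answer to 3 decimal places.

Under each hypothesis, the probability of the observed sequence is: P(data | r = 1) = (7/8)(1/8) = 7/64; P(data | r = 3) = (5/8)(3/8) = 15/64; P(data | r = 6) = (2/8)(6/8) = 3/16.
Weighting by the prior gives 1/4 · 7/64 = 7/256, 1/2 · 15/64 = 15/128, 1/4 · 3/16 = 3/64; summing to 49/256.
Hence P(r = 3 | data) = (15/128) / (49/256) = 30/49.

0.612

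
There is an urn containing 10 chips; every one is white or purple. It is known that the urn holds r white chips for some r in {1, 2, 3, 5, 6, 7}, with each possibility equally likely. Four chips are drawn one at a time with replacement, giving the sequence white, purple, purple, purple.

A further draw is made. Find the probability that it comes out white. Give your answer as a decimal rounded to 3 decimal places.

Compute the likelihood of the observed sequence for each case: P(data | r = 1) = (1/10)(9/10)(9/10)(9/10) = 0.0729; P(data | r = 2) = (2/10)(8/10)(8/10)(8/10) = 0.1024; P(data | r = 3) = (3/10)(7/10)(7/10)(7/10) = 0.1029; P(data | r = 5) = (5/10)(5/10)(5/10)(5/10) = 0.0625; P(data | r = 6) = (6/10)(4/10)(4/10)(4/10) = 0.0384; P(data | r = 7) = (7/10)(3/10)(3/10)(3/10) = 0.0189.
Multiplying each by its prior: 1/6 · 0.0729 = 0.01215, 1/6 · 0.1024 = 0.017067, 1/6 · 0.1029 = 0.01715, 1/6 · 0.0625 = 0.010417, 1/6 · 0.0384 = 0.0064, 1/6 · 0.0189 = 0.00315; with total 0.066333.
Normalising, the posterior is P(r = 1 | data) = 0.18317, P(r = 2 | data) = 0.25729, P(r = 3 | data) = 0.25854, P(r = 5 | data) = 0.15704, P(r = 6 | data) = 0.096482, P(r = 7 | data) = 0.047487.
Averaging over the posterior, P(white next | data) = (1/10)(0.18317) + (1/5)(0.25729) + (3/10)(0.25854) + (1/2)(0.15704) + (3/5)(0.096482) + (7/10)(0.047487) = 0.31698.

0.317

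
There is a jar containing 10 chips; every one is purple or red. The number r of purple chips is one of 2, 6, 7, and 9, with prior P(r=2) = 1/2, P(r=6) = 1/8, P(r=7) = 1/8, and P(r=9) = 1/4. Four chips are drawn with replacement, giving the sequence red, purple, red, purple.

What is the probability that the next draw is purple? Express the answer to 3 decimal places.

0.456

Compute the likelihood of the observed sequence for each case: P(data | r = 2) = (8/10)(2/10)(8/10)(2/10) = 0.0256; P(data | r = 6) = (4/10)(6/10)(4/10)(6/10) = 0.0576; P(data | r = 7) = (3/10)(7/10)(3/10)(7/10) = 0.0441; P(data | r = 9) = (1/10)(9/10)(1/10)(9/10) = 0.0081.
Multiplying each by its prior: 1/2 · 0.0256 = 0.0128, 1/8 · 0.0576 = 0.0072, 1/8 · 0.0441 = 0.0055125, 1/4 · 0.0081 = 0.002025; summing to 0.027537.
The posterior is then P(r = 2 | data) = 0.46482, P(r = 6 | data) = 0.26146, P(r = 7 | data) = 0.20018, P(r = 9 | data) = 0.073536.
The predictive probability is P(purple next | data) = (1/5)(0.46482) + (3/5)(0.26146) + (7/10)(0.20018) + (9/10)(0.073536) = 0.45615.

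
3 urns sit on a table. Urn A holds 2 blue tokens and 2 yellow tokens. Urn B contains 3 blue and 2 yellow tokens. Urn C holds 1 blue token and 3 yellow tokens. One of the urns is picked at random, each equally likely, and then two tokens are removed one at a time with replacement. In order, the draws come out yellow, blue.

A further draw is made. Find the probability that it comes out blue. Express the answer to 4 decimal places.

Compute the likelihood of the observed sequence for each case: P(data | urn A) = (2/4)(2/4) = 0.25; P(data | urn B) = (2/5)(3/5) = 0.24; P(data | urn C) = (3/4)(1/4) = 0.1875.
Multiplying each by its prior: 1/3 · 0.25 = 0.083333, 1/3 · 0.24 = 0.08, 1/3 · 0.1875 = 0.0625; these sum to 0.22583.
The posterior is then P(urn A | data) = 0.369, P(urn B | data) = 0.35424, P(urn C | data) = 0.27675.
Averaging over the posterior, P(blue next | data) = (1/2)(0.369) + (3/5)(0.35424) + (1/4)(0.27675) = 0.46624.

0.4662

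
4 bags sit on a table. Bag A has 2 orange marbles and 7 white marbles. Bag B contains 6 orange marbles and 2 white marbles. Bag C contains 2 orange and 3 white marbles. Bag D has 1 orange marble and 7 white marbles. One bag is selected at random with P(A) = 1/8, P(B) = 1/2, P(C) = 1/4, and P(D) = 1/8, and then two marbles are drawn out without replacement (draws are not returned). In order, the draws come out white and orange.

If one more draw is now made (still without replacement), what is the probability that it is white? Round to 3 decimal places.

Compute the likelihood of the observed sequence for each case: P(data | bag A) = (7/9)(2/8) = 0.19444; P(data | bag B) = (2/8)(6/7) = 0.21429; P(data | bag C) = (3/5)(2/4) = 0.3; P(data | bag D) = (7/8)(1/7) = 0.125.
The prior-weighted likelihoods are 1/8 · 0.19444 = 0.024306, 1/2 · 0.21429 = 0.10714, 1/4 · 0.3 = 0.075, 1/8 · 0.125 = 0.015625; with total 0.22207.
Dividing through by the total gives posterior P(bag A | data) = 0.10945, P(bag B | data) = 0.48247, P(bag C | data) = 0.33773, P(bag D | data) = 0.07036.
The predictive probability is P(white next | data) = (6/7)(0.10945) + (1/6)(0.48247) + (2/3)(0.33773) + (1)(0.07036) = 0.46973.

0.470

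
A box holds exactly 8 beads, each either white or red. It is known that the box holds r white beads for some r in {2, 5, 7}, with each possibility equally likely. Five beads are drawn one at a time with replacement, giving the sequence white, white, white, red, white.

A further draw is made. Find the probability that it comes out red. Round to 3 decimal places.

0.246

The likelihood of the observed sequence under each hypothesis: P(data | r = 2) = (2/8)(2/8)(2/8)(6/8)(2/8) = 0.0029297; P(data | r = 5) = (5/8)(5/8)(5/8)(3/8)(5/8) = 0.05722; P(data | r = 7) = (7/8)(7/8)(7/8)(1/8)(7/8) = 0.073273.
Weighting by the prior gives 1/3 · 0.0029297 = 0.00097656, 1/3 · 0.05722 = 0.019073, 1/3 · 0.073273 = 0.024424; these sum to 0.044474.
The posterior is then P(r = 2 | data) = 0.021958, P(r = 5 | data) = 0.42887, P(r = 7 | data) = 0.54918.
So P(red next | data) = Σ P(red next | H) P(H | data) = (3/4)(0.021958) + (3/8)(0.42887) + (1/8)(0.54918) = 0.24594.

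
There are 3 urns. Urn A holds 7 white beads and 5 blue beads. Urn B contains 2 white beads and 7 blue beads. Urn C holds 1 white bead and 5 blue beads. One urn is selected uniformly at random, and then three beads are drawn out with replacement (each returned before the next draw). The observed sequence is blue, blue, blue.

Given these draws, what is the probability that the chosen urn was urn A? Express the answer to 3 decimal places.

0.064

Under each hypothesis, the probability of the observed sequence is: P(data | urn A) = (5/12)(5/12)(5/12) = 0.072338; P(data | urn B) = (7/9)(7/9)(7/9) = 0.47051; P(data | urn C) = (5/6)(5/6)(5/6) = 0.5787.
The prior-weighted likelihoods are 1/3 · 0.072338 = 0.024113, 1/3 · 0.47051 = 0.15684, 1/3 · 0.5787 = 0.1929; summing to 0.37385.
Therefore the posterior P(urn A | data) = (0.024113) / (0.37385) = 0.064498.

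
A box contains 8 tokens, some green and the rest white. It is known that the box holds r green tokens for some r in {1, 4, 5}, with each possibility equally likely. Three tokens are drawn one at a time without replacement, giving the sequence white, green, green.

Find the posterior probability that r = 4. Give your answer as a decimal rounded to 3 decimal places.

0.444

Compute the likelihood of the observed sequence for each case: P(data | r = 1) = (7/8)(1/7)(0/6) = 0; P(data | r = 4) = (4/8)(4/7)(3/6) = 1/7; P(data | r = 5) = (3/8)(5/7)(4/6) = 5/28.
The prior-weighted likelihoods are 1/3 · 0 = 0, 1/3 · 1/7 = 1/21, 1/3 · 5/28 = 5/84; with total 3/28.
By Bayes' rule, P(r = 4 | data) = (1/21) / (3/28) = 4/9.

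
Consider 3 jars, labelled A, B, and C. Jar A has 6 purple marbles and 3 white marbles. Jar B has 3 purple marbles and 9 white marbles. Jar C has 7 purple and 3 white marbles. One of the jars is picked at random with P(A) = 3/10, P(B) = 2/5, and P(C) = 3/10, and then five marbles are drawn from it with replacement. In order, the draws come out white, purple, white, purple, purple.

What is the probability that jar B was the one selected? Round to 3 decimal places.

0.155

The likelihood of the observed sequence under each hypothesis: P(data | jar A) = (3/9)(6/9)(3/9)(6/9)(6/9) = 0.032922; P(data | jar B) = (9/12)(3/12)(9/12)(3/12)(3/12) = 0.0087891; P(data | jar C) = (3/10)(7/10)(3/10)(7/10)(7/10) = 0.03087.
Multiplying each by its prior: 3/10 · 0.032922 = 0.0098765, 2/5 · 0.0087891 = 0.0035156, 3/10 · 0.03087 = 0.009261; with total 0.022653.
So P(jar B | data) = (0.0035156) / (0.022653) = 0.15519.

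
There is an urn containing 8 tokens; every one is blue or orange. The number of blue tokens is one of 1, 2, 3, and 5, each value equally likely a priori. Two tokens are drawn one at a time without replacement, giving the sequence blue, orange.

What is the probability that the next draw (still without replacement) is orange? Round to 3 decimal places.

0.653

Compute the likelihood of the observed sequence for each case: P(data | r = 1) = (1/8)(7/7) = 1/8; P(data | r = 2) = (2/8)(6/7) = 3/14; P(data | r = 3) = (3/8)(5/7) = 15/56; P(data | r = 5) = (5/8)(3/7) = 15/56.
The prior-weighted likelihoods are 1/4 · 1/8 = 1/32, 1/4 · 3/14 = 3/56, 1/4 · 15/56 = 15/224, 1/4 · 15/56 = 15/224; summing to 7/32.
The posterior is then P(r = 1 | data) = 1/7, P(r = 2 | data) = 12/49, P(r = 3 | data) = 15/49, P(r = 5 | data) = 15/49.
Averaging over the posterior, P(orange next | data) = (1)(1/7) + (5/6)(12/49) + (2/3)(15/49) + (1/3)(15/49) = 32/49.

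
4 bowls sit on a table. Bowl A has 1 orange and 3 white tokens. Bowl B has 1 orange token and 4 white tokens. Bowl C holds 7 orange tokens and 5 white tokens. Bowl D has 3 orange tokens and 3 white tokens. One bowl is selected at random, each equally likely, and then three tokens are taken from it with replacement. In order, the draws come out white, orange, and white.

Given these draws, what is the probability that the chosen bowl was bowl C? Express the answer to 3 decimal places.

0.205

Under each hypothesis, the probability of the observed sequence is: P(data | bowl A) = (3/4)(1/4)(3/4) = 0.14062; P(data | bowl B) = (4/5)(1/5)(4/5) = 0.128; P(data | bowl C) = (5/12)(7/12)(5/12) = 0.10127; P(data | bowl D) = (3/6)(3/6)(3/6) = 0.125.
Multiplying each by its prior: 1/4 · 0.14062 = 0.035156, 1/4 · 0.128 = 0.032, 1/4 · 0.10127 = 0.025318, 1/4 · 0.125 = 0.03125; these sum to 0.12372.
Therefore the posterior P(bowl C | data) = (0.025318) / (0.12372) = 0.20463.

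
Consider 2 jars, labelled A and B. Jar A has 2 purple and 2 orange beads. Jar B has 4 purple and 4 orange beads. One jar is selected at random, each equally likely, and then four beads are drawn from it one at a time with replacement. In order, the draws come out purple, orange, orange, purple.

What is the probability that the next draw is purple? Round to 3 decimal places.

0.500

Under each hypothesis, the probability of the observed sequence is: P(data | jar A) = (2/4)(2/4)(2/4)(2/4) = 1/16; P(data | jar B) = (4/8)(4/8)(4/8)(4/8) = 1/16.
The prior-weighted likelihoods are 1/2 · 1/16 = 1/32, 1/2 · 1/16 = 1/32; with total 1/16.
The posterior is then P(jar A | data) = 1/2, P(jar B | data) = 1/2.
So P(purple next | data) = Σ P(purple next | H) P(H | data) = (1/2)(1/2) + (1/2)(1/2) = 1/2.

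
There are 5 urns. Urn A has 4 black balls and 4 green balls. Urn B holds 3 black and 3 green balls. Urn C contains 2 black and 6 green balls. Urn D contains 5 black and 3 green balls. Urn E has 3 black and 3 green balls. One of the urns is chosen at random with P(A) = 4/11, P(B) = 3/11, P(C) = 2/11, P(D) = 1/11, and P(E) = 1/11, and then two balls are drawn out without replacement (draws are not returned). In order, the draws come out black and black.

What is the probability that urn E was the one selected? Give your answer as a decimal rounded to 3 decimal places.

The likelihood of the observed sequence under each hypothesis: P(data | urn A) = (4/8)(3/7) = 3/14; P(data | urn B) = (3/6)(2/5) = 1/5; P(data | urn C) = (2/8)(1/7) = 1/28; P(data | urn D) = (5/8)(4/7) = 5/14; P(data | urn E) = (3/6)(2/5) = 1/5.
Weighting by the prior gives 4/11 · 3/14 = 6/77, 3/11 · 1/5 = 3/55, 2/11 · 1/28 = 1/154, 1/11 · 5/14 = 5/154, 1/11 · 1/5 = 1/55; with total 73/385.
Therefore the posterior P(urn E | data) = (1/55) / (73/385) = 7/73.

0.096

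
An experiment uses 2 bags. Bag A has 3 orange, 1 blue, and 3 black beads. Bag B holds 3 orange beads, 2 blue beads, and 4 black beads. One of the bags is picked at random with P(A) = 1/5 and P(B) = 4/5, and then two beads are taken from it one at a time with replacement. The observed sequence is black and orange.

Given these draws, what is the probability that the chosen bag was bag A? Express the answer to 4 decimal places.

0.2366

Compute the likelihood of the observed sequence for each case: P(data | bag A) = (3/7)(3/7) = 0.18367; P(data | bag B) = (4/9)(3/9) = 0.14815.
Weighting by the prior gives 1/5 · 0.18367 = 0.036735, 4/5 · 0.14815 = 0.11852; summing to 0.15525.
Hence P(bag A | data) = (0.036735) / (0.15525) = 0.23661.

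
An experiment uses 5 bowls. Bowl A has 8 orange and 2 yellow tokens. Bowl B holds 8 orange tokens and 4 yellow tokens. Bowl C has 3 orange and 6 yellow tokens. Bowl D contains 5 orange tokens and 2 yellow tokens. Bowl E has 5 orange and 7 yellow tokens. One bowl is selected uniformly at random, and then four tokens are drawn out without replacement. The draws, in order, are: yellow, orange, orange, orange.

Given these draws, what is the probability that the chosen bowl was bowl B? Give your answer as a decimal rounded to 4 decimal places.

The likelihood of the observed sequence under each hypothesis: P(data | bowl A) = (2/10)(8/9)(7/8)(6/7) = 0.13333; P(data | bowl B) = (4/12)(8/11)(7/10)(6/9) = 0.11313; P(data | bowl C) = (6/9)(3/8)(2/7)(1/6) = 0.011905; P(data | bowl D) = (2/7)(5/6)(4/5)(3/4) = 0.14286; P(data | bowl E) = (7/12)(5/11)(4/10)(3/9) = 0.035354.
Weighting by the prior gives 1/5 · 0.13333 = 0.026667, 1/5 · 0.11313 = 0.022626, 1/5 · 0.011905 = 0.002381, 1/5 · 0.14286 = 0.028571, 1/5 · 0.035354 = 0.0070707; with total 0.087316.
So P(bowl B | data) = (0.022626) / (0.087316) = 0.25913.

0.2591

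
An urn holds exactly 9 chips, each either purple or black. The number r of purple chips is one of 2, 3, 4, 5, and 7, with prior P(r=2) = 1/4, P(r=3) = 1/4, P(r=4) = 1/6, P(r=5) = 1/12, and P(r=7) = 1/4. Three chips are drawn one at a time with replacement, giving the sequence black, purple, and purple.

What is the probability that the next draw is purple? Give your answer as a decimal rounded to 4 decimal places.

0.5350

The likelihood of the observed sequence under each hypothesis: P(data | r = 2) = (7/9)(2/9)(2/9) = 0.038409; P(data | r = 3) = (6/9)(3/9)(3/9) = 0.074074; P(data | r = 4) = (5/9)(4/9)(4/9) = 0.10974; P(data | r = 5) = (4/9)(5/9)(5/9) = 0.13717; P(data | r = 7) = (2/9)(7/9)(7/9) = 0.13443.
Multiplying each by its prior: 1/4 · 0.038409 = 0.0096022, 1/4 · 0.074074 = 0.018519, 1/6 · 0.10974 = 0.01829, 1/12 · 0.13717 = 0.011431, 1/4 · 0.13443 = 0.033608; summing to 0.091449.
Dividing through by the total gives posterior P(r = 2 | data) = 0.105, P(r = 3 | data) = 0.2025, P(r = 4 | data) = 0.2, P(r = 5 | data) = 0.125, P(r = 7 | data) = 0.3675.
Averaging over the posterior, P(purple next | data) = (2/9)(0.105) + (1/3)(0.2025) + (4/9)(0.2) + (5/9)(0.125) + (7/9)(0.3675) = 0.535.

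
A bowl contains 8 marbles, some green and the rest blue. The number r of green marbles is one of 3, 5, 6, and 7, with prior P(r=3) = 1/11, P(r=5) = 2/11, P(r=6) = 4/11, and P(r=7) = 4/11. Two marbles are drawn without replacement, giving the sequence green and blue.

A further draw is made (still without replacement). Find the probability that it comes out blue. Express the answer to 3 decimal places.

Compute the likelihood of the observed sequence for each case: P(data | r = 3) = (3/8)(5/7) = 15/56; P(data | r = 5) = (5/8)(3/7) = 15/56; P(data | r = 6) = (6/8)(2/7) = 3/14; P(data | r = 7) = (7/8)(1/7) = 1/8.
Weighting by the prior gives 1/11 · 15/56 = 15/616, 2/11 · 15/56 = 15/308, 4/11 · 3/14 = 6/77, 4/11 · 1/8 = 1/22; summing to 11/56.
The posterior is then P(r = 3 | data) = 15/121, P(r = 5 | data) = 30/121, P(r = 6 | data) = 48/121, P(r = 7 | data) = 28/121.
So P(blue next | data) = Σ P(blue next | H) P(H | data) = (2/3)(15/121) + (1/3)(30/121) + (1/6)(48/121) + (0)(28/121) = 28/121.

0.231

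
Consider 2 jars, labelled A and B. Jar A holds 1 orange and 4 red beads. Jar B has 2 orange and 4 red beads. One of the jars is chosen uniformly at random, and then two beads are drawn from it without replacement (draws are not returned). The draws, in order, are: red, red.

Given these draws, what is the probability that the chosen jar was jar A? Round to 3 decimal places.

For each hypothesis, P(data | H) works out to: P(data | jar A) = (4/5)(3/4) = 3/5; P(data | jar B) = (4/6)(3/5) = 2/5.
Multiplying each by its prior: 1/2 · 3/5 = 3/10, 1/2 · 2/5 = 1/5; these sum to 1/2.
Therefore the posterior P(jar A | data) = (3/10) / (1/2) = 3/5.

0.600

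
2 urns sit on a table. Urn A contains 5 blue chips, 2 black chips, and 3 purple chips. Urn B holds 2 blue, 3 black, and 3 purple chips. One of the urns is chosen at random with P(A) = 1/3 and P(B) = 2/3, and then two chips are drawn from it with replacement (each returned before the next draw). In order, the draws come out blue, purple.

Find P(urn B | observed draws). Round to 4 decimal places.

The likelihood of the observed sequence under each hypothesis: P(data | urn A) = (5/10)(3/10) = 3/20; P(data | urn B) = (2/8)(3/8) = 3/32.
Weighting by the prior gives 1/3 · 3/20 = 1/20, 2/3 · 3/32 = 1/16; these sum to 9/80.
Therefore the posterior P(urn B | data) = (1/16) / (9/80) = 5/9.

0.5556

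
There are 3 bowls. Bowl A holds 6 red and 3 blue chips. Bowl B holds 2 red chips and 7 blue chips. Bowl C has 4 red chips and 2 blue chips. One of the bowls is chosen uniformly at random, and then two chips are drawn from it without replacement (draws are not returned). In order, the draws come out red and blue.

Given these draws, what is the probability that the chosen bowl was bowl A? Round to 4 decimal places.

0.3516

For each hypothesis, P(data | H) works out to: P(data | bowl A) = (6/9)(3/8) = 1/4; P(data | bowl B) = (2/9)(7/8) = 7/36; P(data | bowl C) = (4/6)(2/5) = 4/15.
The prior-weighted likelihoods are 1/3 · 1/4 = 1/12, 1/3 · 7/36 = 7/108, 1/3 · 4/15 = 4/45; these sum to 32/135.
So P(bowl A | data) = (1/12) / (32/135) = 45/128.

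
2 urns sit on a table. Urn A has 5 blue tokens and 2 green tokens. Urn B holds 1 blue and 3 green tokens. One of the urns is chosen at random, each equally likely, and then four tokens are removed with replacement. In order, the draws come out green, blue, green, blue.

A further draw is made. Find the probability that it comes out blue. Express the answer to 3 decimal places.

For each hypothesis, P(data | H) works out to: P(data | urn A) = (2/7)(5/7)(2/7)(5/7) = 0.041649; P(data | urn B) = (3/4)(1/4)(3/4)(1/4) = 0.035156.
The prior-weighted likelihoods are 1/2 · 0.041649 = 0.020825, 1/2 · 0.035156 = 0.017578; with total 0.038403.
Normalising, the posterior is P(urn A | data) = 0.54227, P(urn B | data) = 0.45773.
The predictive probability is P(blue next | data) = (5/7)(0.54227) + (1/4)(0.45773) = 0.50177.

0.502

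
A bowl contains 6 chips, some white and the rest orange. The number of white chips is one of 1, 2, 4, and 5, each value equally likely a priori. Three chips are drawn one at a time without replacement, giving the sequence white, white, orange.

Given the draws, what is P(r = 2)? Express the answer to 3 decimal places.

0.154

For each hypothesis, P(data | H) works out to: P(data | r = 1) = (1/6)(0/5) = 0; P(data | r = 2) = (2/6)(1/5)(4/4) = 1/15; P(data | r = 4) = (4/6)(3/5)(2/4) = 1/5; P(data | r = 5) = (5/6)(4/5)(1/4) = 1/6.
Weighting by the prior gives 1/4 · 0 = 0, 1/4 · 1/15 = 1/60, 1/4 · 1/5 = 1/20, 1/4 · 1/6 = 1/24; with total 13/120.
Hence P(r = 2 | data) = (1/60) / (13/120) = 2/13.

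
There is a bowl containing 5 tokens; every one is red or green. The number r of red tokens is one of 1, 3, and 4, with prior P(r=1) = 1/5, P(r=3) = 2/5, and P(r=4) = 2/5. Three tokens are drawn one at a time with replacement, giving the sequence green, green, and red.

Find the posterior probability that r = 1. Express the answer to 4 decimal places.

For each hypothesis, P(data | H) works out to: P(data | r = 1) = (4/5)(4/5)(1/5) = 16/125; P(data | r = 3) = (2/5)(2/5)(3/5) = 12/125; P(data | r = 4) = (1/5)(1/5)(4/5) = 4/125.
Multiplying each by its prior: 1/5 · 16/125 = 16/625, 2/5 · 12/125 = 24/625, 2/5 · 4/125 = 8/625; these sum to 48/625.
By Bayes' rule, P(r = 1 | data) = (16/625) / (48/625) = 1/3.

0.3333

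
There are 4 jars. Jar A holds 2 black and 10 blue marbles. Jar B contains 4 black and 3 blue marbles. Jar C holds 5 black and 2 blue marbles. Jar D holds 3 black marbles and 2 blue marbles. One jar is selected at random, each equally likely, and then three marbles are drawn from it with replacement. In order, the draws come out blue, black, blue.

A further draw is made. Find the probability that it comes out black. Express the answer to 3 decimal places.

The likelihood of the observed sequence under each hypothesis: P(data | jar A) = (10/12)(2/12)(10/12) = 0.11574; P(data | jar B) = (3/7)(4/7)(3/7) = 0.10496; P(data | jar C) = (2/7)(5/7)(2/7) = 0.058309; P(data | jar D) = (2/5)(3/5)(2/5) = 0.096.
Multiplying each by its prior: 1/4 · 0.11574 = 0.028935, 1/4 · 0.10496 = 0.026239, 1/4 · 0.058309 = 0.014577, 1/4 · 0.096 = 0.024; summing to 0.093752.
Normalising, the posterior is P(jar A | data) = 0.30864, P(jar B | data) = 0.27988, P(jar C | data) = 0.15549, P(jar D | data) = 0.256.
The predictive probability is P(black next | data) = (1/6)(0.30864) + (4/7)(0.27988) + (5/7)(0.15549) + (3/5)(0.256) = 0.47603.

0.476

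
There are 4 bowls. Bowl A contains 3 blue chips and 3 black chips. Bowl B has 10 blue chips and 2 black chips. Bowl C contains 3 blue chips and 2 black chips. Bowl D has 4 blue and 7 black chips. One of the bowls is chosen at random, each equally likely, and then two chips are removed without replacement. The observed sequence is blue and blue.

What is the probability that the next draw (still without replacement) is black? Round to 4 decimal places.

Under each hypothesis, the probability of the observed sequence is: P(data | bowl A) = (3/6)(2/5) = 1/5; P(data | bowl B) = (10/12)(9/11) = 15/22; P(data | bowl C) = (3/5)(2/4) = 3/10; P(data | bowl D) = (4/11)(3/10) = 6/55.
Multiplying each by its prior: 1/4 · 1/5 = 1/20, 1/4 · 15/22 = 15/88, 1/4 · 3/10 = 3/40, 1/4 · 6/55 = 3/110; these sum to 71/220.
Normalising, the posterior is P(bowl A | data) = 11/71, P(bowl B | data) = 75/142, P(bowl C | data) = 33/142, P(bowl D | data) = 6/71.
So P(black next | data) = Σ P(black next | H) P(H | data) = (3/4)(11/71) + (1/5)(75/142) + (2/3)(33/142) + (7/9)(6/71) = 377/852.

0.4425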